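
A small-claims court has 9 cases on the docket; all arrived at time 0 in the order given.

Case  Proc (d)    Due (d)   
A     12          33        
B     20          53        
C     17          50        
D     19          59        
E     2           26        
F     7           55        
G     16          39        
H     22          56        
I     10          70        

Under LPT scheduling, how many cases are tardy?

7

LPT (decreasing processing time): H B D C G A I F E.
H: 0→22, due 56, tardiness 0
B: 22→42, due 53, tardiness 0
D: 42→61, due 59, tardiness 2
C: 61→78, due 50, tardiness 28
G: 78→94, due 39, tardiness 55
A: 94→106, due 33, tardiness 73
I: 106→116, due 70, tardiness 46
F: 116→123, due 55, tardiness 68
E: 123→125, due 26, tardiness 99
Late cases: 7.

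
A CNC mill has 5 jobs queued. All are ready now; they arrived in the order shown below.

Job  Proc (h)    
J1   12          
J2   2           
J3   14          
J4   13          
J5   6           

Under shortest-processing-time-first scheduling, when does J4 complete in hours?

SPT (increasing processing time): J2 J5 J1 J4 J3.
J2: 0→2
J5: 2→8
J1: 8→20
J4: 20→33

33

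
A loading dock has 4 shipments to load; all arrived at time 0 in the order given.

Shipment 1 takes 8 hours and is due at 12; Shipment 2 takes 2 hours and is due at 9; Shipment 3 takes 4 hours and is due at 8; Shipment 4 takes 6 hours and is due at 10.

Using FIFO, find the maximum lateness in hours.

FIFO (arrival order): Shipment 1 Shipment 2 Shipment 3 Shipment 4.
Shipment 1: 0→8, due 12, lateness -4
Shipment 2: 8→10, due 9, lateness 1
Shipment 3: 10→14, due 8, lateness 6
Shipment 4: 14→20, due 10, lateness 10
Maximum = 10.

10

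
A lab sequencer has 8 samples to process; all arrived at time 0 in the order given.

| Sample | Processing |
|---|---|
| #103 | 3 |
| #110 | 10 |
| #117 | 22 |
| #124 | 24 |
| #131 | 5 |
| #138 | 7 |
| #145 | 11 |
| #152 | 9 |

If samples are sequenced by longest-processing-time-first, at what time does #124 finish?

24

LPT (decreasing processing time): #124 #117 #145 #110 #152 #138 #131 #103.
#124: 0→24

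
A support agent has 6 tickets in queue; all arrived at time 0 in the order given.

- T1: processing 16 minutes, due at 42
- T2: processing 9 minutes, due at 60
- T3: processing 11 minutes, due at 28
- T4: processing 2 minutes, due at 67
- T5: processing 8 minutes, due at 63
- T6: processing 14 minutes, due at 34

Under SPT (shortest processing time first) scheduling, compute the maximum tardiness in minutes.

SPT (increasing processing time): T4 T5 T2 T3 T6 T1.
T4: 0→2, due 67, tardiness 0
T5: 2→10, due 63, tardiness 0
T2: 10→19, due 60, tardiness 0
T3: 19→30, due 28, tardiness 2
T6: 30→44, due 34, tardiness 10
T1: 44→60, due 42, tardiness 18
Maximum = 18.

18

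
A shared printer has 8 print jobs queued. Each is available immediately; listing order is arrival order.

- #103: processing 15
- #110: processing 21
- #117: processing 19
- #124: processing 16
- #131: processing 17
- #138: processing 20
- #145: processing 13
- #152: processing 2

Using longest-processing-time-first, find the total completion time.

644

LPT (decreasing processing time): #110 #138 #117 #131 #124 #103 #145 #152.
#110: 0→21
#138: 21→41
#117: 41→60
#131: 60→77
#124: 77→93
#103: 93→108
#145: 108→121
#152: 121→123
Sum = 21+41+60+77+93+108+121+123 = 644.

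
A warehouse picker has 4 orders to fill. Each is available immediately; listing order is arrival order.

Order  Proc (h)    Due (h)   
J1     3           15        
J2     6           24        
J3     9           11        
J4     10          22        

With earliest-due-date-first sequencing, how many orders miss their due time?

EDD (increasing due date): J3 J1 J4 J2.
J3: 0→9, due 11, tardiness 0
J1: 9→12, due 15, tardiness 0
J4: 12→22, due 22, tardiness 0
J2: 22→28, due 24, tardiness 4
Late orders: 1.

1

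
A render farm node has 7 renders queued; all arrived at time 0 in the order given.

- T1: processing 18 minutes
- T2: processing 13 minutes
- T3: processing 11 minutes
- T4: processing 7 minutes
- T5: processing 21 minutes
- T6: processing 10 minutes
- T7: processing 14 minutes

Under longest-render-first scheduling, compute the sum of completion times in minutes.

LPT (decreasing processing time): T5 T1 T7 T2 T3 T6 T4.
T5: 0→21
T1: 21→39
T7: 39→53
T2: 53→66
T3: 66→77
T6: 77→87
T4: 87→94
Sum = 21+39+53+66+77+87+94 = 437.

437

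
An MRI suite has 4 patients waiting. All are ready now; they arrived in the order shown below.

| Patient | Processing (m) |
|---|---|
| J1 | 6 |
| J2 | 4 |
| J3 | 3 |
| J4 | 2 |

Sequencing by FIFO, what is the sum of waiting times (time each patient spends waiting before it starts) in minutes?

FIFO (arrival order): J1 J2 J3 J4.
J1: waits 0, runs 0→6
J2: waits 6, runs 6→10
J3: waits 10, runs 10→13
J4: waits 13, runs 13→15
Sum = 0+6+10+13 = 29.

29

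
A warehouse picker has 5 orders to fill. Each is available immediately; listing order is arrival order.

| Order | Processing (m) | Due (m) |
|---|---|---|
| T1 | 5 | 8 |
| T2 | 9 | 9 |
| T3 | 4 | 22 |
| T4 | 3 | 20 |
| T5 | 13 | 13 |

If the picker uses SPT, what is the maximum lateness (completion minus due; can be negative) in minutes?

SPT (increasing processing time): T4 T3 T1 T2 T5.
T4: 0→3, due 20, lateness -17
T3: 3→7, due 22, lateness -15
T1: 7→12, due 8, lateness 4
T2: 12→21, due 9, lateness 12
T5: 21→34, due 13, lateness 21
Maximum = 21.

21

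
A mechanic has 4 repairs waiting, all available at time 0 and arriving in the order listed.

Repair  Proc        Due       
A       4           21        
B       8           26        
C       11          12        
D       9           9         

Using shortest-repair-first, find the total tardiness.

32

SPT (increasing processing time): A B D C.
A: 0→4, due 21, tardiness 0
B: 4→12, due 26, tardiness 0
D: 12→21, due 9, tardiness 12
C: 21→32, due 12, tardiness 20
Sum = 0+0+12+20 = 32.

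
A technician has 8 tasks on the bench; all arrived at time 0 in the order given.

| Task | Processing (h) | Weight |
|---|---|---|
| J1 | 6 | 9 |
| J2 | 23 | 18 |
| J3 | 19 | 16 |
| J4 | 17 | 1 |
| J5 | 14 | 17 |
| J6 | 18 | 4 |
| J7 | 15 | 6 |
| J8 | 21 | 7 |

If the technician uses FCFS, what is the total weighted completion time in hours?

4743

FIFO (arrival order): J1 J2 J3 J4 J5 J6 J7 J8.
J1: finishes 6, weight 9, w·C = 54
J2: finishes 29, weight 18, w·C = 522
J3: finishes 48, weight 16, w·C = 768
J4: finishes 65, weight 1, w·C = 65
J5: finishes 79, weight 17, w·C = 1343
J6: finishes 97, weight 4, w·C = 388
J7: finishes 112, weight 6, w·C = 672
J8: finishes 133, weight 7, w·C = 931
Sum = 54+522+768+65+1343+388+672+931 = 4743.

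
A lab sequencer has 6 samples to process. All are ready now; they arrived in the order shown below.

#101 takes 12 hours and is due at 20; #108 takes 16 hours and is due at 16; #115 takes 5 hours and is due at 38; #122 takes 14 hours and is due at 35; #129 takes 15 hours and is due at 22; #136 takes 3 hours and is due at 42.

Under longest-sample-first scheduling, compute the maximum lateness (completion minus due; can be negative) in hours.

LPT (decreasing processing time): #108 #129 #122 #101 #115 #136.
#108: 0→16, due 16, lateness 0
#129: 16→31, due 22, lateness 9
#122: 31→45, due 35, lateness 10
#101: 45→57, due 20, lateness 37
#115: 57→62, due 38, lateness 24
#136: 62→65, due 42, lateness 23
Maximum = 37.

37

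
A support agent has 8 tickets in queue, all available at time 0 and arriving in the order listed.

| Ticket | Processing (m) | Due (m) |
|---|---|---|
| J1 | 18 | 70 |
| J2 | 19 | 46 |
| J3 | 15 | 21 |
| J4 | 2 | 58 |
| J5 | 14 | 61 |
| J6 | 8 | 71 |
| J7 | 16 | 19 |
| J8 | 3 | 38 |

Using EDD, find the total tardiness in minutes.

EDD (increasing due date): J7 J3 J8 J2 J4 J5 J1 J6.
J7: 0→16, due 19, tardiness 0
J3: 16→31, due 21, tardiness 10
J8: 31→34, due 38, tardiness 0
J2: 34→53, due 46, tardiness 7
J4: 53→55, due 58, tardiness 0
J5: 55→69, due 61, tardiness 8
J1: 69→87, due 70, tardiness 17
J6: 87→95, due 71, tardiness 24
Sum = 0+10+0+7+0+8+17+24 = 66.

66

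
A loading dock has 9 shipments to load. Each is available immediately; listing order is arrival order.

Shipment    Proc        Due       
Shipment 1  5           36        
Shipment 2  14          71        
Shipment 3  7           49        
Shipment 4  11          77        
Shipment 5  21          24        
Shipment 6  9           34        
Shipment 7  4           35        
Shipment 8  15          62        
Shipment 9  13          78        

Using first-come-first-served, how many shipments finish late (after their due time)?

5

FIFO (arrival order): Shipment 1 Shipment 2 Shipment 3 Shipment 4 Shipment 5 Shipment 6 Shipment 7 Shipment 8 Shipment 9.
Shipment 1: 0→5, due 36, tardiness 0
Shipment 2: 5→19, due 71, tardiness 0
Shipment 3: 19→26, due 49, tardiness 0
Shipment 4: 26→37, due 77, tardiness 0
Shipment 5: 37→58, due 24, tardiness 34
Shipment 6: 58→67, due 34, tardiness 33
Shipment 7: 67→71, due 35, tardiness 36
Shipment 8: 71→86, due 62, tardiness 24
Shipment 9: 86→99, due 78, tardiness 21
Late shipments: 5.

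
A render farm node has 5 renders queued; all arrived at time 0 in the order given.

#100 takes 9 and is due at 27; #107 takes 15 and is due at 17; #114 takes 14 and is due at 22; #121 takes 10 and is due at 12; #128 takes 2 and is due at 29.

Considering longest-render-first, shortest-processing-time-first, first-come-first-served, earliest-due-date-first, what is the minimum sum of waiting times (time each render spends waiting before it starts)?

LPT (decreasing processing time): #107 #114 #121 #100 #128.
#107: waits 0, runs 0→15
#114: waits 15, runs 15→29
#121: waits 29, runs 29→39
#100: waits 39, runs 39→48
#128: waits 48, runs 48→50
Sum = 0+15+29+39+48 = 131.
SPT (increasing processing time): #128 #100 #121 #114 #107.
#128: waits 0, runs 0→2
#100: waits 2, runs 2→11
#121: waits 11, runs 11→21
#114: waits 21, runs 21→35
#107: waits 35, runs 35→50
Sum = 0+2+11+21+35 = 69.
FIFO (arrival order): #100 #107 #114 #121 #128.
#100: waits 0, runs 0→9
#107: waits 9, runs 9→24
#114: waits 24, runs 24→38
#121: waits 38, runs 38→48
#128: waits 48, runs 48→50
Sum = 0+9+24+38+48 = 119.
EDD (increasing due date): #121 #107 #114 #100 #128.
#121: waits 0, runs 0→10
#107: waits 10, runs 10→25
#114: waits 25, runs 25→39
#100: waits 39, runs 39→48
#128: waits 48, runs 48→50
Sum = 0+10+25+39+48 = 122.
LPT 131, SPT 69, FIFO 119, EDD 122 → minimum 69.

69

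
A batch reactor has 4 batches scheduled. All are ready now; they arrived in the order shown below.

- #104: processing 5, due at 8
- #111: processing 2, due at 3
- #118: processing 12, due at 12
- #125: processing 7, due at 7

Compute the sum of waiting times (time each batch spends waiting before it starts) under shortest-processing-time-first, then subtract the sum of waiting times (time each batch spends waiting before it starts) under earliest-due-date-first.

SPT (increasing processing time): #111 #104 #125 #118.
#111: waits 0, runs 0→2
#104: waits 2, runs 2→7
#125: waits 7, runs 7→14
#118: waits 14, runs 14→26
Sum = 0+2+7+14 = 23.
EDD (increasing due date): #111 #125 #104 #118.
#111: waits 0, runs 0→2
#125: waits 2, runs 2→9
#104: waits 9, runs 9→14
#118: waits 14, runs 14→26
Sum = 0+2+9+14 = 25.
Difference = 23 − 25 = -2.

-2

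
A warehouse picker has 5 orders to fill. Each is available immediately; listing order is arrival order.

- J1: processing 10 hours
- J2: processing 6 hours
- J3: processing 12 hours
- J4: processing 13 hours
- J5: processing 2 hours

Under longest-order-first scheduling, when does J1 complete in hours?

35

LPT (decreasing processing time): J4 J3 J1 J2 J5.
J4: 0→13
J3: 13→25
J1: 25→35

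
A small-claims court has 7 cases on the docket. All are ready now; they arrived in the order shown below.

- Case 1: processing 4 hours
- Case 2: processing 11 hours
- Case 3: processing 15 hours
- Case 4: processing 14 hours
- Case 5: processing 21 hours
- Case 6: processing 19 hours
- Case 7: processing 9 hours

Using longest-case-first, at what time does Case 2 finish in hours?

LPT (decreasing processing time): Case 5 Case 6 Case 3 Case 4 Case 2 Case 7 Case 1.
Case 5: 0→21
Case 6: 21→40
Case 3: 40→55
Case 4: 55→69
Case 2: 69→80

80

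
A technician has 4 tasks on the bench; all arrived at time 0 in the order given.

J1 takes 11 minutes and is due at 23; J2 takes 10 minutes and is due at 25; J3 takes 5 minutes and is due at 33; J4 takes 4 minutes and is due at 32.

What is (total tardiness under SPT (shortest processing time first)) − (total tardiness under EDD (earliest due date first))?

SPT (increasing processing time): J4 J3 J2 J1.
J4: 0→4, due 32, tardiness 0
J3: 4→9, due 33, tardiness 0
J2: 9→19, due 25, tardiness 0
J1: 19→30, due 23, tardiness 7
Sum = 0+0+0+7 = 7.
EDD (increasing due date): J1 J2 J4 J3.
J1: 0→11, due 23, tardiness 0
J2: 11→21, due 25, tardiness 0
J4: 21→25, due 32, tardiness 0
J3: 25→30, due 33, tardiness 0
Sum = 0+0+0+0 = 0.
Difference = 7 − 0 = 7.

7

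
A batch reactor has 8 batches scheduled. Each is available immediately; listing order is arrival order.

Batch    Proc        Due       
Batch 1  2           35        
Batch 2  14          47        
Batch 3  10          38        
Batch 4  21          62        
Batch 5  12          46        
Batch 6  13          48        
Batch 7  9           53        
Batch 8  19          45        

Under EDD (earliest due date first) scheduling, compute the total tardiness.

EDD (increasing due date): Batch 1 Batch 3 Batch 8 Batch 5 Batch 2 Batch 6 Batch 7 Batch 4.
Batch 1: 0→2, due 35, tardiness 0
Batch 3: 2→12, due 38, tardiness 0
Batch 8: 12→31, due 45, tardiness 0
Batch 5: 31→43, due 46, tardiness 0
Batch 2: 43→57, due 47, tardiness 10
Batch 6: 57→70, due 48, tardiness 22
Batch 7: 70→79, due 53, tardiness 26
Batch 4: 79→100, due 62, tardiness 38
Sum = 0+0+0+0+10+22+26+38 = 96.

96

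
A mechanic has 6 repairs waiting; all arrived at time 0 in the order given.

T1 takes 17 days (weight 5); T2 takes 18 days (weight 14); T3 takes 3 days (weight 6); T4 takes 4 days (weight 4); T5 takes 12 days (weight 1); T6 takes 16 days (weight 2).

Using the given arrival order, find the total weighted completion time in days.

FIFO (arrival order): T1 T2 T3 T4 T5 T6.
T1: finishes 17, weight 5, w·C = 85
T2: finishes 35, weight 14, w·C = 490
T3: finishes 38, weight 6, w·C = 228
T4: finishes 42, weight 4, w·C = 168
T5: finishes 54, weight 1, w·C = 54
T6: finishes 70, weight 2, w·C = 140
Sum = 85+490+228+168+54+140 = 1165.

1165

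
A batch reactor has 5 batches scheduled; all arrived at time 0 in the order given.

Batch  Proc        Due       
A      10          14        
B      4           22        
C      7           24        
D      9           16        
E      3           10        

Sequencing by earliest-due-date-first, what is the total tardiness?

EDD (increasing due date): E A D B C.
E: 0→3, due 10, tardiness 0
A: 3→13, due 14, tardiness 0
D: 13→22, due 16, tardiness 6
B: 22→26, due 22, tardiness 4
C: 26→33, due 24, tardiness 9
Sum = 0+0+6+4+9 = 19.

19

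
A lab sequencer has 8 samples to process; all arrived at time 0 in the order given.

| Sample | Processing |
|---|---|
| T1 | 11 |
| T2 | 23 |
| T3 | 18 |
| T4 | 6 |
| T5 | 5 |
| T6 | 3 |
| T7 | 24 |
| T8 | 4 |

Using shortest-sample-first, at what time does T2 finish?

70

SPT (increasing processing time): T6 T8 T5 T4 T1 T3 T2 T7.
T6: 0→3
T8: 3→7
T5: 7→12
T4: 12→18
T1: 18→29
T3: 29→47
T2: 47→70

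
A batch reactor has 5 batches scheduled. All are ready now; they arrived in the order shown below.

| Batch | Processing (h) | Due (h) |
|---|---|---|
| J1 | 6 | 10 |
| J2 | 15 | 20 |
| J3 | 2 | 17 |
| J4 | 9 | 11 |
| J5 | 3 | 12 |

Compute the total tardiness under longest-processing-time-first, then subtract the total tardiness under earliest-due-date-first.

LPT (decreasing processing time): J2 J4 J1 J5 J3.
J2: 0→15, due 20, tardiness 0
J4: 15→24, due 11, tardiness 13
J1: 24→30, due 10, tardiness 20
J5: 30→33, due 12, tardiness 21
J3: 33→35, due 17, tardiness 18
Sum = 0+13+20+21+18 = 72.
EDD (increasing due date): J1 J4 J5 J3 J2.
J1: 0→6, due 10, tardiness 0
J4: 6→15, due 11, tardiness 4
J5: 15→18, due 12, tardiness 6
J3: 18→20, due 17, tardiness 3
J2: 20→35, due 20, tardiness 15
Sum = 0+4+6+3+15 = 28.
Difference = 72 − 28 = 44.

44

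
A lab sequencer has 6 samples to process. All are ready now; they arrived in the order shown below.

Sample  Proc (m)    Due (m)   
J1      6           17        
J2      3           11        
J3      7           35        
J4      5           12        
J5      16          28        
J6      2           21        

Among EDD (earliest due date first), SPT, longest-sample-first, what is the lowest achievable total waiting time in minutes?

EDD (increasing due date): J2 J4 J1 J6 J5 J3.
J2: waits 0, runs 0→3
J4: waits 3, runs 3→8
J1: waits 8, runs 8→14
J6: waits 14, runs 14→16
J5: waits 16, runs 16→32
J3: waits 32, runs 32→39
Sum = 0+3+8+14+16+32 = 73.
SPT (increasing processing time): J6 J2 J4 J1 J3 J5.
J6: waits 0, runs 0→2
J2: waits 2, runs 2→5
J4: waits 5, runs 5→10
J1: waits 10, runs 10→16
J3: waits 16, runs 16→23
J5: waits 23, runs 23→39
Sum = 0+2+5+10+16+23 = 56.
LPT (decreasing processing time): J5 J3 J1 J4 J2 J6.
J5: waits 0, runs 0→16
J3: waits 16, runs 16→23
J1: waits 23, runs 23→29
J4: waits 29, runs 29→34
J2: waits 34, runs 34→37
J6: waits 37, runs 37→39
Sum = 0+16+23+29+34+37 = 139.
EDD 73, SPT 56, LPT 139 → minimum 56.

56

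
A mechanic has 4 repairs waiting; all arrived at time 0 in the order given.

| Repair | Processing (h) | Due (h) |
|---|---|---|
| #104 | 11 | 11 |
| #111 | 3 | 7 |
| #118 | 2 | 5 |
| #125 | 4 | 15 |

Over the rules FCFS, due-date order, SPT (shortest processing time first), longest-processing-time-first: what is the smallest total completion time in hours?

FIFO (arrival order): #104 #111 #118 #125.
#104: 0→11
#111: 11→14
#118: 14→16
#125: 16→20
Sum = 11+14+16+20 = 61.
EDD (increasing due date): #118 #111 #104 #125.
#118: 0→2
#111: 2→5
#104: 5→16
#125: 16→20
Sum = 2+5+16+20 = 43.
SPT (increasing processing time): #118 #111 #125 #104.
#118: 0→2
#111: 2→5
#125: 5→9
#104: 9→20
Sum = 2+5+9+20 = 36.
LPT (decreasing processing time): #104 #125 #111 #118.
#104: 0→11
#125: 11→15
#111: 15→18
#118: 18→20
Sum = 11+15+18+20 = 64.
FIFO 61, EDD 43, SPT 36, LPT 64 → minimum 36.

36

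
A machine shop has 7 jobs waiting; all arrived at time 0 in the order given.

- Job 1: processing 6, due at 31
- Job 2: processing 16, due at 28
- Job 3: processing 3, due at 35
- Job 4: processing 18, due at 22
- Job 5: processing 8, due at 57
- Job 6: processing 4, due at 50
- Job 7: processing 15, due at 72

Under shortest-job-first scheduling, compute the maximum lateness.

48

SPT (increasing processing time): Job 3 Job 6 Job 1 Job 5 Job 7 Job 2 Job 4.
Job 3: 0→3, due 35, lateness -32
Job 6: 3→7, due 50, lateness -43
Job 1: 7→13, due 31, lateness -18
Job 5: 13→21, due 57, lateness -36
Job 7: 21→36, due 72, lateness -36
Job 2: 36→52, due 28, lateness 24
Job 4: 52→70, due 22, lateness 48
Maximum = 48.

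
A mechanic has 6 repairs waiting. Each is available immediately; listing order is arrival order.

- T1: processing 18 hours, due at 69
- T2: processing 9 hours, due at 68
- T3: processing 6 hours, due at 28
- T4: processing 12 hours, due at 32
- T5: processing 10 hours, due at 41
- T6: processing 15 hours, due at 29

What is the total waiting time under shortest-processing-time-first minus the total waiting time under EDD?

SPT (increasing processing time): T3 T2 T5 T4 T6 T1.
T3: waits 0, runs 0→6
T2: waits 6, runs 6→15
T5: waits 15, runs 15→25
T4: waits 25, runs 25→37
T6: waits 37, runs 37→52
T1: waits 52, runs 52→70
Sum = 0+6+15+25+37+52 = 135.
EDD (increasing due date): T3 T6 T4 T5 T2 T1.
T3: waits 0, runs 0→6
T6: waits 6, runs 6→21
T4: waits 21, runs 21→33
T5: waits 33, runs 33→43
T2: waits 43, runs 43→52
T1: waits 52, runs 52→70
Sum = 0+6+21+33+43+52 = 155.
Difference = 135 − 155 = -20.

-20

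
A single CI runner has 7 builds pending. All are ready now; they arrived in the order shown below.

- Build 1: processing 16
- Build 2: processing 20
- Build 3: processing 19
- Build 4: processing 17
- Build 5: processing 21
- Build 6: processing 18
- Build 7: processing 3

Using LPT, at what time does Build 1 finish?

111

LPT (decreasing processing time): Build 5 Build 2 Build 3 Build 6 Build 4 Build 1 Build 7.
Build 5: 0→21
Build 2: 21→41
Build 3: 41→60
Build 6: 60→78
Build 4: 78→95
Build 1: 95→111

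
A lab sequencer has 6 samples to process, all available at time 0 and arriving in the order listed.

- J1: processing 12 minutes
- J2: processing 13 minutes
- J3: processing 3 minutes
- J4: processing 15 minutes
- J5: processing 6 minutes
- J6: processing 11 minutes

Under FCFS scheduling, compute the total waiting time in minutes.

FIFO (arrival order): J1 J2 J3 J4 J5 J6.
J1: waits 0, runs 0→12
J2: waits 12, runs 12→25
J3: waits 25, runs 25→28
J4: waits 28, runs 28→43
J5: waits 43, runs 43→49
J6: waits 49, runs 49→60
Sum = 0+12+25+28+43+49 = 157.

157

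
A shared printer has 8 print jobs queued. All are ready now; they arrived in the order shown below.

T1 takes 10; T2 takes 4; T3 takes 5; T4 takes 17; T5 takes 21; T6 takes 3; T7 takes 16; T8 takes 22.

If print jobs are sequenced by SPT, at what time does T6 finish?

SPT (increasing processing time): T6 T2 T3 T1 T7 T4 T5 T8.
T6: 0→3

3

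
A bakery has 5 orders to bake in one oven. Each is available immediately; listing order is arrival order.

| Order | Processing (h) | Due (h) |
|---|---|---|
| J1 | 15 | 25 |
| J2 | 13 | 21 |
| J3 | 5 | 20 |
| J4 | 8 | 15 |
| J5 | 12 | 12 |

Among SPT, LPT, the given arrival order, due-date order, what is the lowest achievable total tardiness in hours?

SPT (increasing processing time): J3 J4 J5 J2 J1.
J3: 0→5, due 20, tardiness 0
J4: 5→13, due 15, tardiness 0
J5: 13→25, due 12, tardiness 13
J2: 25→38, due 21, tardiness 17
J1: 38→53, due 25, tardiness 28
Sum = 0+0+13+17+28 = 58.
LPT (decreasing processing time): J1 J2 J5 J4 J3.
J1: 0→15, due 25, tardiness 0
J2: 15→28, due 21, tardiness 7
J5: 28→40, due 12, tardiness 28
J4: 40→48, due 15, tardiness 33
J3: 48→53, due 20, tardiness 33
Sum = 0+7+28+33+33 = 101.
FIFO (arrival order): J1 J2 J3 J4 J5.
J1: 0→15, due 25, tardiness 0
J2: 15→28, due 21, tardiness 7
J3: 28→33, due 20, tardiness 13
J4: 33→41, due 15, tardiness 26
J5: 41→53, due 12, tardiness 41
Sum = 0+7+13+26+41 = 87.
EDD (increasing due date): J5 J4 J3 J2 J1.
J5: 0→12, due 12, tardiness 0
J4: 12→20, due 15, tardiness 5
J3: 20→25, due 20, tardiness 5
J2: 25→38, due 21, tardiness 17
J1: 38→53, due 25, tardiness 28
Sum = 0+5+5+17+28 = 55.
SPT 58, LPT 101, FIFO 87, EDD 55 → minimum 55.

55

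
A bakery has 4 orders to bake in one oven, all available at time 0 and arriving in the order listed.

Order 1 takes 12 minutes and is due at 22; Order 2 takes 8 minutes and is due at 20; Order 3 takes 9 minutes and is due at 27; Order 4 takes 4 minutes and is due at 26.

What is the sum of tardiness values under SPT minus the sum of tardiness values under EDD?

SPT (increasing processing time): Order 4 Order 2 Order 3 Order 1.
Order 4: 0→4, due 26, tardiness 0
Order 2: 4→12, due 20, tardiness 0
Order 3: 12→21, due 27, tardiness 0
Order 1: 21→33, due 22, tardiness 11
Sum = 0+0+0+11 = 11.
EDD (increasing due date): Order 2 Order 1 Order 4 Order 3.
Order 2: 0→8, due 20, tardiness 0
Order 1: 8→20, due 22, tardiness 0
Order 4: 20→24, due 26, tardiness 0
Order 3: 24→33, due 27, tardiness 6
Sum = 0+0+0+6 = 6.
Difference = 11 − 6 = 5.

5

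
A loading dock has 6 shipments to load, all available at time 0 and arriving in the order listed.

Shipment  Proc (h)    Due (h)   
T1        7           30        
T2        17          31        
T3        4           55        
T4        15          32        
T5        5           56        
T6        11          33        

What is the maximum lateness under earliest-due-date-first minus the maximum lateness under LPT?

EDD (increasing due date): T1 T2 T4 T6 T3 T5.
T1: 0→7, due 30, lateness -23
T2: 7→24, due 31, lateness -7
T4: 24→39, due 32, lateness 7
T6: 39→50, due 33, lateness 17
T3: 50→54, due 55, lateness -1
T5: 54→59, due 56, lateness 3
Maximum = 17.
LPT (decreasing processing time): T2 T4 T6 T1 T5 T3.
T2: 0→17, due 31, lateness -14
T4: 17→32, due 32, lateness 0
T6: 32→43, due 33, lateness 10
T1: 43→50, due 30, lateness 20
T5: 50→55, due 56, lateness -1
T3: 55→59, due 55, lateness 4
Maximum = 20.
Difference = 17 − 20 = -3.

-3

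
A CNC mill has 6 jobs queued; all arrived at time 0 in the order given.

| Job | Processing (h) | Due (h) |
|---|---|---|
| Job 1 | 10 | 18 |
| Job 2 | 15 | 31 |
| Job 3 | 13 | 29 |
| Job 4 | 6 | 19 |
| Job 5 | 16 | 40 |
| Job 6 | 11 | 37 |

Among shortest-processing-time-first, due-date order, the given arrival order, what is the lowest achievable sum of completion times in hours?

SPT (increasing processing time): Job 4 Job 1 Job 6 Job 3 Job 2 Job 5.
Job 4: 0→6
Job 1: 6→16
Job 6: 16→27
Job 3: 27→40
Job 2: 40→55
Job 5: 55→71
Sum = 6+16+27+40+55+71 = 215.
EDD (increasing due date): Job 1 Job 4 Job 3 Job 2 Job 6 Job 5.
Job 1: 0→10
Job 4: 10→16
Job 3: 16→29
Job 2: 29→44
Job 6: 44→55
Job 5: 55→71
Sum = 10+16+29+44+55+71 = 225.
FIFO (arrival order): Job 1 Job 2 Job 3 Job 4 Job 5 Job 6.
Job 1: 0→10
Job 2: 10→25
Job 3: 25→38
Job 4: 38→44
Job 5: 44→60
Job 6: 60→71
Sum = 10+25+38+44+60+71 = 248.
SPT 215, EDD 225, FIFO 248 → minimum 215.

215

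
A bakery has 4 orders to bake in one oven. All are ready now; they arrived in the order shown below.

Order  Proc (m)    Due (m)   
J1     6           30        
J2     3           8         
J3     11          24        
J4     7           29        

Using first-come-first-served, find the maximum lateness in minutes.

1

FIFO (arrival order): J1 J2 J3 J4.
J1: 0→6, due 30, lateness -24
J2: 6→9, due 8, lateness 1
J3: 9→20, due 24, lateness -4
J4: 20→27, due 29, lateness -2
Maximum = 1.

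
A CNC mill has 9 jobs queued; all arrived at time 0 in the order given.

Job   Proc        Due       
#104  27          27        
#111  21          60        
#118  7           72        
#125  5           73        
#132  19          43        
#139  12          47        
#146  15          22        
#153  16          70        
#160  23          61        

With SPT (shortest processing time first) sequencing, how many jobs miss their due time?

SPT (increasing processing time): #125 #118 #139 #146 #153 #132 #111 #160 #104.
#125: 0→5, due 73, tardiness 0
#118: 5→12, due 72, tardiness 0
#139: 12→24, due 47, tardiness 0
#146: 24→39, due 22, tardiness 17
#153: 39→55, due 70, tardiness 0
#132: 55→74, due 43, tardiness 31
#111: 74→95, due 60, tardiness 35
#160: 95→118, due 61, tardiness 57
#104: 118→145, due 27, tardiness 118
Late jobs: 5.

5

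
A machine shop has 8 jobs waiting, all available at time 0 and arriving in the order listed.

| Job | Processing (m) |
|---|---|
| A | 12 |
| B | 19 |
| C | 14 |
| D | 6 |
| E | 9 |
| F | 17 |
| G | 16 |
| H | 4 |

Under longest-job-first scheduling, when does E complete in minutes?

LPT (decreasing processing time): B F G C A E D H.
B: 0→19
F: 19→36
G: 36→52
C: 52→66
A: 66→78
E: 78→87

87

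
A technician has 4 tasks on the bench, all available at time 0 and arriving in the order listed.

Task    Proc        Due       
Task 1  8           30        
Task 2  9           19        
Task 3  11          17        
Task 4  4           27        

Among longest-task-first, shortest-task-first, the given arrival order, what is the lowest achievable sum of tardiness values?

6

LPT (decreasing processing time): Task 3 Task 2 Task 1 Task 4.
Task 3: 0→11, due 17, tardiness 0
Task 2: 11→20, due 19, tardiness 1
Task 1: 20→28, due 30, tardiness 0
Task 4: 28→32, due 27, tardiness 5
Sum = 0+1+0+5 = 6.
SPT (increasing processing time): Task 4 Task 1 Task 2 Task 3.
Task 4: 0→4, due 27, tardiness 0
Task 1: 4→12, due 30, tardiness 0
Task 2: 12→21, due 19, tardiness 2
Task 3: 21→32, due 17, tardiness 15
Sum = 0+0+2+15 = 17.
FIFO (arrival order): Task 1 Task 2 Task 3 Task 4.
Task 1: 0→8, due 30, tardiness 0
Task 2: 8→17, due 19, tardiness 0
Task 3: 17→28, due 17, tardiness 11
Task 4: 28→32, due 27, tardiness 5
Sum = 0+0+11+5 = 16.
LPT 6, SPT 17, FIFO 16 → minimum 6.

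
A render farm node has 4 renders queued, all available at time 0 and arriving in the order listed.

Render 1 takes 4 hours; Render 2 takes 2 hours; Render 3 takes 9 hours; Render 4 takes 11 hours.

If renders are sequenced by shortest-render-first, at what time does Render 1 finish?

SPT (increasing processing time): Render 2 Render 1 Render 3 Render 4.
Render 2: 0→2
Render 1: 2→6

6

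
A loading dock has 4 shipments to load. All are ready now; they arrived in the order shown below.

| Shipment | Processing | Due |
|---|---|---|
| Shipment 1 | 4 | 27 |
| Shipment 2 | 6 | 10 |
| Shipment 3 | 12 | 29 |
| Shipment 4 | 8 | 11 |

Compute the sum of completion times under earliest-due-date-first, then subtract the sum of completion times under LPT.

-20

EDD (increasing due date): Shipment 2 Shipment 4 Shipment 1 Shipment 3.
Shipment 2: 0→6
Shipment 4: 6→14
Shipment 1: 14→18
Shipment 3: 18→30
Sum = 6+14+18+30 = 68.
LPT (decreasing processing time): Shipment 3 Shipment 4 Shipment 2 Shipment 1.
Shipment 3: 0→12
Shipment 4: 12→20
Shipment 2: 20→26
Shipment 1: 26→30
Sum = 12+20+26+30 = 88.
Difference = 68 − 88 = -20.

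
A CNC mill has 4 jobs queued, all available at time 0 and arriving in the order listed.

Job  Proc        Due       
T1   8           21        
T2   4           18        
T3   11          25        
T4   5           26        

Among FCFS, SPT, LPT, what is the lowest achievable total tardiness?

FIFO (arrival order): T1 T2 T3 T4.
T1: 0→8, due 21, tardiness 0
T2: 8→12, due 18, tardiness 0
T3: 12→23, due 25, tardiness 0
T4: 23→28, due 26, tardiness 2
Sum = 0+0+0+2 = 2.
SPT (increasing processing time): T2 T4 T1 T3.
T2: 0→4, due 18, tardiness 0
T4: 4→9, due 26, tardiness 0
T1: 9→17, due 21, tardiness 0
T3: 17→28, due 25, tardiness 3
Sum = 0+0+0+3 = 3.
LPT (decreasing processing time): T3 T1 T4 T2.
T3: 0→11, due 25, tardiness 0
T1: 11→19, due 21, tardiness 0
T4: 19→24, due 26, tardiness 0
T2: 24→28, due 18, tardiness 10
Sum = 0+0+0+10 = 10.
FIFO 2, SPT 3, LPT 10 → minimum 2.

2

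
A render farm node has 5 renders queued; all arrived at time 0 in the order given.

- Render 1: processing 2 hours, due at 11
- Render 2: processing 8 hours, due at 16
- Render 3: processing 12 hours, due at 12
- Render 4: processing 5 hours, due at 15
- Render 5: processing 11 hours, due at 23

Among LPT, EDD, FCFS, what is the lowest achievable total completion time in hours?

LPT (decreasing processing time): Render 3 Render 5 Render 2 Render 4 Render 1.
Render 3: 0→12
Render 5: 12→23
Render 2: 23→31
Render 4: 31→36
Render 1: 36→38
Sum = 12+23+31+36+38 = 140.
EDD (increasing due date): Render 1 Render 3 Render 4 Render 2 Render 5.
Render 1: 0→2
Render 3: 2→14
Render 4: 14→19
Render 2: 19→27
Render 5: 27→38
Sum = 2+14+19+27+38 = 100.
FIFO (arrival order): Render 1 Render 2 Render 3 Render 4 Render 5.
Render 1: 0→2
Render 2: 2→10
Render 3: 10→22
Render 4: 22→27
Render 5: 27→38
Sum = 2+10+22+27+38 = 99.
LPT 140, EDD 100, FIFO 99 → minimum 99.

99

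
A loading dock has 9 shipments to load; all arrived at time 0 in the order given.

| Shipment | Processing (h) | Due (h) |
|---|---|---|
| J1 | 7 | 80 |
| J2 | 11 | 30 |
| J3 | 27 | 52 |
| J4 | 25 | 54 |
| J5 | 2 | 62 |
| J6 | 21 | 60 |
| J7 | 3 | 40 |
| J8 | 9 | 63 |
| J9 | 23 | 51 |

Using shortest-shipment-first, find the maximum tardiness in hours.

76

SPT (increasing processing time): J5 J7 J1 J8 J2 J6 J9 J4 J3.
J5: 0→2, due 62, tardiness 0
J7: 2→5, due 40, tardiness 0
J1: 5→12, due 80, tardiness 0
J8: 12→21, due 63, tardiness 0
J2: 21→32, due 30, tardiness 2
J6: 32→53, due 60, tardiness 0
J9: 53→76, due 51, tardiness 25
J4: 76→101, due 54, tardiness 47
J3: 101→128, due 52, tardiness 76
Maximum = 76.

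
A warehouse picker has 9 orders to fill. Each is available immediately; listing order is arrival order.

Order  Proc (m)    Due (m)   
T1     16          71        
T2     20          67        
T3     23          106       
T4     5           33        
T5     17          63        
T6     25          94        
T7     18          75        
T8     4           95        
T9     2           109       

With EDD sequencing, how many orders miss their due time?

5

EDD (increasing due date): T4 T5 T2 T1 T7 T6 T8 T3 T9.
T4: 0→5, due 33, tardiness 0
T5: 5→22, due 63, tardiness 0
T2: 22→42, due 67, tardiness 0
T1: 42→58, due 71, tardiness 0
T7: 58→76, due 75, tardiness 1
T6: 76→101, due 94, tardiness 7
T8: 101→105, due 95, tardiness 10
T3: 105→128, due 106, tardiness 22
T9: 128→130, due 109, tardiness 21
Late orders: 5.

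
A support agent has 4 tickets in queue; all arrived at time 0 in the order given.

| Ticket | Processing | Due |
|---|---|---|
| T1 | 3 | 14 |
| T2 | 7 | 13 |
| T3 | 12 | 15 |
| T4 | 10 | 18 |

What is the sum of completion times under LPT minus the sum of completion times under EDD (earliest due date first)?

24

LPT (decreasing processing time): T3 T4 T2 T1.
T3: 0→12
T4: 12→22
T2: 22→29
T1: 29→32
Sum = 12+22+29+32 = 95.
EDD (increasing due date): T2 T1 T3 T4.
T2: 0→7
T1: 7→10
T3: 10→22
T4: 22→32
Sum = 7+10+22+32 = 71.
Difference = 95 − 71 = 24.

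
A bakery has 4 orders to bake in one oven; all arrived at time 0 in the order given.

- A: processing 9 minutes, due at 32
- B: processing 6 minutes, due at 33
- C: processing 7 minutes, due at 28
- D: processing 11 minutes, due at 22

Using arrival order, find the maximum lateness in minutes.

11

FIFO (arrival order): A B C D.
A: 0→9, due 32, lateness -23
B: 9→15, due 33, lateness -18
C: 15→22, due 28, lateness -6
D: 22→33, due 22, lateness 11
Maximum = 11.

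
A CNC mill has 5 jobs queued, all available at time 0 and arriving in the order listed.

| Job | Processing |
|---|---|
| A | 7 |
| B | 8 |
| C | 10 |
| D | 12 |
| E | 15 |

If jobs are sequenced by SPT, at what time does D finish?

SPT (increasing processing time): A B C D E.
A: 0→7
B: 7→15
C: 15→25
D: 25→37

37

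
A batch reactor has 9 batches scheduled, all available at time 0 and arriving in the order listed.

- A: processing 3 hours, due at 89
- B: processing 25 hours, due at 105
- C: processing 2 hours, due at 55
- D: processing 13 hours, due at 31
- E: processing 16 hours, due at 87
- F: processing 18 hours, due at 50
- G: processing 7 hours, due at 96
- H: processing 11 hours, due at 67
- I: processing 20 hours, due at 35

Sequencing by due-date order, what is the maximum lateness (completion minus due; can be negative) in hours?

EDD (increasing due date): D I F C H E A G B.
D: 0→13, due 31, lateness -18
I: 13→33, due 35, lateness -2
F: 33→51, due 50, lateness 1
C: 51→53, due 55, lateness -2
H: 53→64, due 67, lateness -3
E: 64→80, due 87, lateness -7
A: 80→83, due 89, lateness -6
G: 83→90, due 96, lateness -6
B: 90→115, due 105, lateness 10
Maximum = 10.

10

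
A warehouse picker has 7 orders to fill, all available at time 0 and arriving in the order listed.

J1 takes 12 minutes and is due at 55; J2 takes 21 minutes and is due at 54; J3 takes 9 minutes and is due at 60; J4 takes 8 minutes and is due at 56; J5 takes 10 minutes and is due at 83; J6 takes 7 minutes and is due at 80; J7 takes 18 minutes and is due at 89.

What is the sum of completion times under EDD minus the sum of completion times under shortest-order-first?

79

EDD (increasing due date): J2 J1 J4 J3 J6 J5 J7.
J2: 0→21
J1: 21→33
J4: 33→41
J3: 41→50
J6: 50→57
J5: 57→67
J7: 67→85
Sum = 21+33+41+50+57+67+85 = 354.
SPT (increasing processing time): J6 J4 J3 J5 J1 J7 J2.
J6: 0→7
J4: 7→15
J3: 15→24
J5: 24→34
J1: 34→46
J7: 46→64
J2: 64→85
Sum = 7+15+24+34+46+64+85 = 275.
Difference = 354 − 275 = 79.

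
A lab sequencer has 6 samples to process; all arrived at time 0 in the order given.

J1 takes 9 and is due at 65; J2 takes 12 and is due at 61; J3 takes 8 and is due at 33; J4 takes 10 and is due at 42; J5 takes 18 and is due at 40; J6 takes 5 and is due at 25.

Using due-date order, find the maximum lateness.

EDD (increasing due date): J6 J3 J5 J4 J2 J1.
J6: 0→5, due 25, lateness -20
J3: 5→13, due 33, lateness -20
J5: 13→31, due 40, lateness -9
J4: 31→41, due 42, lateness -1
J2: 41→53, due 61, lateness -8
J1: 53→62, due 65, lateness -3
Maximum = -1.

-1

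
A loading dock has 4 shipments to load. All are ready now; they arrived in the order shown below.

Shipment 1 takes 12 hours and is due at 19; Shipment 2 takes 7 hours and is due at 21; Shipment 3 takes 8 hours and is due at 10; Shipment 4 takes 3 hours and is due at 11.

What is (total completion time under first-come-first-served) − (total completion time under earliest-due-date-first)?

16

FIFO (arrival order): Shipment 1 Shipment 2 Shipment 3 Shipment 4.
Shipment 1: 0→12
Shipment 2: 12→19
Shipment 3: 19→27
Shipment 4: 27→30
Sum = 12+19+27+30 = 88.
EDD (increasing due date): Shipment 3 Shipment 4 Shipment 1 Shipment 2.
Shipment 3: 0→8
Shipment 4: 8→11
Shipment 1: 11→23
Shipment 2: 23→30
Sum = 8+11+23+30 = 72.
Difference = 88 − 72 = 16.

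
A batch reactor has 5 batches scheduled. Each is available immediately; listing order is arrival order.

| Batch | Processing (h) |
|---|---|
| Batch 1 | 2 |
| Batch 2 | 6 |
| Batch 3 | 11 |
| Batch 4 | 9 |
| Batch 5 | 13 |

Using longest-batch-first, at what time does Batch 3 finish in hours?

24

LPT (decreasing processing time): Batch 5 Batch 3 Batch 4 Batch 2 Batch 1.
Batch 5: 0→13
Batch 3: 13→24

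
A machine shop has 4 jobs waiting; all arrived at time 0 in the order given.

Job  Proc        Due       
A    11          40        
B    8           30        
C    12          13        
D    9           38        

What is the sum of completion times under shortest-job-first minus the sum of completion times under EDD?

-8

SPT (increasing processing time): B D A C.
B: 0→8
D: 8→17
A: 17→28
C: 28→40
Sum = 8+17+28+40 = 93.
EDD (increasing due date): C B D A.
C: 0→12
B: 12→20
D: 20→29
A: 29→40
Sum = 12+20+29+40 = 101.
Difference = 93 − 101 = -8.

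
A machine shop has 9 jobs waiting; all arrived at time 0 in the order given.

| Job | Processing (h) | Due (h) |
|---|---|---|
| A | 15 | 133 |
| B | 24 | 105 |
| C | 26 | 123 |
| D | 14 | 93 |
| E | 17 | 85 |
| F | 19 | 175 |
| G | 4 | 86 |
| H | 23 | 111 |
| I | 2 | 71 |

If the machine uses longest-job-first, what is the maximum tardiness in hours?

73

LPT (decreasing processing time): C B H F E A D G I.
C: 0→26, due 123, tardiness 0
B: 26→50, due 105, tardiness 0
H: 50→73, due 111, tardiness 0
F: 73→92, due 175, tardiness 0
E: 92→109, due 85, tardiness 24
A: 109→124, due 133, tardiness 0
D: 124→138, due 93, tardiness 45
G: 138→142, due 86, tardiness 56
I: 142→144, due 71, tardiness 73
Maximum = 73.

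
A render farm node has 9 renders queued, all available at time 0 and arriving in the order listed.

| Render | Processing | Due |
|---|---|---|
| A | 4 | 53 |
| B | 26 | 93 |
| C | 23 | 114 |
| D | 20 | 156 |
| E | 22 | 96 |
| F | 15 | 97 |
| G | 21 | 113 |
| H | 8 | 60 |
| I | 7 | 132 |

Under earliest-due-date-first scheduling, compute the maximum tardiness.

5

EDD (increasing due date): A H B E F G C I D.
A: 0→4, due 53, tardiness 0
H: 4→12, due 60, tardiness 0
B: 12→38, due 93, tardiness 0
E: 38→60, due 96, tardiness 0
F: 60→75, due 97, tardiness 0
G: 75→96, due 113, tardiness 0
C: 96→119, due 114, tardiness 5
I: 119→126, due 132, tardiness 0
D: 126→146, due 156, tardiness 0
Maximum = 5.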